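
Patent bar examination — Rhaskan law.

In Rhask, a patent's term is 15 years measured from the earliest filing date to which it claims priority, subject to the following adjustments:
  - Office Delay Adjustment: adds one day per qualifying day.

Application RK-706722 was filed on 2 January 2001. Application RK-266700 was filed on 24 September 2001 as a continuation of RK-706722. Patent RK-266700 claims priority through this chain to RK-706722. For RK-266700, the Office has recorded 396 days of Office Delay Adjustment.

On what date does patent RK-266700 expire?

February 1, 2017

Earliest priority filing: 2 January 2001.
Base term: 2 January 2001 + 15 years → 2 January 2016.
Office Delay Adjustment: +396 days → 1 February 2017.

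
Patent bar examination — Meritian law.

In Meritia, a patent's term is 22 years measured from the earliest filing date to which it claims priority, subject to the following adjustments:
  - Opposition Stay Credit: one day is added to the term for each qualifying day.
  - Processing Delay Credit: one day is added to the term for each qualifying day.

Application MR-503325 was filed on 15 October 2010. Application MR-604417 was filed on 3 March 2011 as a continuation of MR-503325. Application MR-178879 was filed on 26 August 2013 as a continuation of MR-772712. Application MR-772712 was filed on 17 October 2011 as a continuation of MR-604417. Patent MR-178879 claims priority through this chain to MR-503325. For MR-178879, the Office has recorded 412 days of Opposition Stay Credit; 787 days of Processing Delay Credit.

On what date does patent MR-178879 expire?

Earliest priority filing: 15 October 2010.
Base term: 15 October 2010 + 22 years → 15 October 2032.
Opposition Stay Credit: +412 days → 1 December 2033.
Processing Delay Credit: +787 days → 27 January 2036.

January 27, 2036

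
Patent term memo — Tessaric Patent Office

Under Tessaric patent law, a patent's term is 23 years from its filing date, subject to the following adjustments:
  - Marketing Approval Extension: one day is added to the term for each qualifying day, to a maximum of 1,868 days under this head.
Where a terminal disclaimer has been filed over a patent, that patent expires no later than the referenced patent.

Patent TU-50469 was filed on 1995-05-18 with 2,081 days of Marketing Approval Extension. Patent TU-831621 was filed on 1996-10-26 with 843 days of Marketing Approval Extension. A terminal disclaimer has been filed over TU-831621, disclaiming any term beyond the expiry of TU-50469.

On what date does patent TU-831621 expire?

2022-02-15

Natural term of TU-831621:
  Base: filing + 23 years → 26 October 2019.
  Marketing Approval Extension: 843 days (within the 1868-day cap) → +843 days → 15 February 2022.
Expiry of referenced patent TU-50469:
  Base: filing + 23 years → 18 May 2018.
  Marketing Approval Extension: 2081 days claimed exceeds the 1868-day cap, so +1868 days → 29 June 2023.
Terminal disclaimer: TU-831621 expires on the earlier of 15 February 2022 and 29 June 2023.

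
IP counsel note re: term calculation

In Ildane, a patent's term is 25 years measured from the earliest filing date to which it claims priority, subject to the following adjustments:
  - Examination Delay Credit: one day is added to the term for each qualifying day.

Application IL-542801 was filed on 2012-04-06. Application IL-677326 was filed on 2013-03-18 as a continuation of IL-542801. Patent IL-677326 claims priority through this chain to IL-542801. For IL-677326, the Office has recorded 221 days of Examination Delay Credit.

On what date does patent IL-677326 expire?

Earliest priority filing: 6 April 2012.
Base term: 6 April 2012 + 25 years → 6 April 2037.
Examination Delay Credit: +221 days → 13 November 2037.

November 13, 2037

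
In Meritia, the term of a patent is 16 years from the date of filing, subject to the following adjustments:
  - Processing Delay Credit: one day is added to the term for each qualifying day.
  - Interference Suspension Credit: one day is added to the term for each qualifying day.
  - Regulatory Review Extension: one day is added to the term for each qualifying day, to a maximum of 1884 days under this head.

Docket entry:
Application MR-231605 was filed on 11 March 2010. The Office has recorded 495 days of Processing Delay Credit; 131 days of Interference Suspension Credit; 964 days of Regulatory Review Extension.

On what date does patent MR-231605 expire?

Base term: filing date + 16 years → 11 March 2026.
Processing Delay Credit: +495 days → 19 July 2027.
Interference Suspension Credit: +131 days → 27 November 2027.
Regulatory Review Extension: 964 days (within the 1884-day cap) → +964 days → 18 July 2030.

2030-07-18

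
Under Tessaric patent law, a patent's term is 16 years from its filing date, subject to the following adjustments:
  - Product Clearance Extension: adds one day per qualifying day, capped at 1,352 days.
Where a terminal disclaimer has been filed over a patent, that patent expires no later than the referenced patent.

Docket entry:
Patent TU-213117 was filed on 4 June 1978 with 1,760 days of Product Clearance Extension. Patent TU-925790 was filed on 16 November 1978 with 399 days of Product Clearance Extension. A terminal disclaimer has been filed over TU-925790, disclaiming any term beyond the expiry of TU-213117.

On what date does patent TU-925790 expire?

December 20, 1995

Natural term of TU-925790:
  Base: filing + 16 years → 16 November 1994.
  Product Clearance Extension: 399 days (within the 1352-day cap) → +399 days → 20 December 1995.
Expiry of referenced patent TU-213117:
  Base: filing + 16 years → 4 June 1994.
  Product Clearance Extension: 1760 days claimed exceeds the 1352-day cap, so +1352 days → 15 February 1998.
Terminal disclaimer: TU-925790 expires on the earlier of 20 December 1995 and 15 February 1998.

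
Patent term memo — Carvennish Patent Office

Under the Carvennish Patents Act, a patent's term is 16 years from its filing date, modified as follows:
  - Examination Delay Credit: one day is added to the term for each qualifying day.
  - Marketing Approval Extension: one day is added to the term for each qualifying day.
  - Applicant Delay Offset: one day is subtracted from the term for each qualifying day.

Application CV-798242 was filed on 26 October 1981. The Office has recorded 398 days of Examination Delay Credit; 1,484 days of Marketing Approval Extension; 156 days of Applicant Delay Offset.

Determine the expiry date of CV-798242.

2002-07-18

Base term: filing date + 16 years → 26 October 1997.
Examination Delay Credit: +398 days → 28 November 1998.
Marketing Approval Extension: +1484 days → 21 December 2002.
Applicant Delay Offset: −156 days → 18 July 2002.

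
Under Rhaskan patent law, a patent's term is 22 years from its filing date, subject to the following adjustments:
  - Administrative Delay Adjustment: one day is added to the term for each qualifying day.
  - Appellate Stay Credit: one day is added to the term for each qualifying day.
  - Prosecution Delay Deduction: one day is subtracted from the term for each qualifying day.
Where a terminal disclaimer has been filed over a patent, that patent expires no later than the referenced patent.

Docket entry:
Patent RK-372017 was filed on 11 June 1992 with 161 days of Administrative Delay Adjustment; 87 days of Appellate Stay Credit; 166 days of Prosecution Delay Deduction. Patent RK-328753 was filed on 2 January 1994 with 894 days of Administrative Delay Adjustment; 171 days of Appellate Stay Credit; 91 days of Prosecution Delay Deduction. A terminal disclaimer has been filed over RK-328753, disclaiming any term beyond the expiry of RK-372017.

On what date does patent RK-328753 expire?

Natural term of RK-328753:
  Base: filing + 22 years → 2 January 2016.
  Administrative Delay Adjustment: +894 days → 14 June 2018.
  Appellate Stay Credit: +171 days → 2 December 2018.
  Prosecution Delay Deduction: −91 days → 2 September 2018.
Expiry of referenced patent RK-372017:
  Base: filing + 22 years → 11 June 2014.
  Administrative Delay Adjustment: +161 days → 19 November 2014.
  Appellate Stay Credit: +87 days → 14 February 2015.
  Prosecution Delay Deduction: −166 days → 1 September 2014.
Terminal disclaimer: RK-328753 expires on the earlier of 2 September 2018 and 1 September 2014.

September 1, 2014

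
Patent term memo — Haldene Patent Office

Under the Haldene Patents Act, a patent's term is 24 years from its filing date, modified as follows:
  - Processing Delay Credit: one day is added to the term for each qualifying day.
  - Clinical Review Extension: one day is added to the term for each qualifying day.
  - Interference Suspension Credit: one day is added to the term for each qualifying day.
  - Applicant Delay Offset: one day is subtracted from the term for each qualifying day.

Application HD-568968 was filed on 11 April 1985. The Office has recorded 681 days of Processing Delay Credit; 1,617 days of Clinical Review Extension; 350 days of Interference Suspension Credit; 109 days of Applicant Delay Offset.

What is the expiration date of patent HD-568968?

Base term: filing date + 24 years → 11 April 2009.
Processing Delay Credit: +681 days → 21 February 2011.
Clinical Review Extension: +1617 days → 27 July 2015.
Interference Suspension Credit: +350 days → 11 July 2016.
Applicant Delay Offset: −109 days → 24 March 2016.

March 24, 2016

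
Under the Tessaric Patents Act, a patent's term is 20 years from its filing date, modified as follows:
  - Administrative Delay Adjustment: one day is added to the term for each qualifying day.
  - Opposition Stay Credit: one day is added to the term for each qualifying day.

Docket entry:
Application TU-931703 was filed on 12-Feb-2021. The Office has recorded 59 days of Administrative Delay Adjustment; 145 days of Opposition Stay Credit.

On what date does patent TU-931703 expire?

Base term: filing date + 20 years → 12 February 2041.
Administrative Delay Adjustment: +59 days → 12 April 2041.
Opposition Stay Credit: +145 days → 4 September 2041.

September 4, 2041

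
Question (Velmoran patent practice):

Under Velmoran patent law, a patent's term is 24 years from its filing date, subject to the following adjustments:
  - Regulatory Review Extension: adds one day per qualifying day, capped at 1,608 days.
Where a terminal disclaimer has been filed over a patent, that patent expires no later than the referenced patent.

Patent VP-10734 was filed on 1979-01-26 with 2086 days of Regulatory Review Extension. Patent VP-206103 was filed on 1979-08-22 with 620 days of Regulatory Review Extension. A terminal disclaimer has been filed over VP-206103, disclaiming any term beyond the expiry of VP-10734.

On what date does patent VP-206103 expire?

2005-05-03

Natural term of VP-206103:
  Base: filing + 24 years → 22 August 2003.
  Regulatory Review Extension: 620 days (within the 1608-day cap) → +620 days → 3 May 2005.
Expiry of referenced patent VP-10734:
  Base: filing + 24 years → 26 January 2003.
  Regulatory Review Extension: 2086 days claimed exceeds the 1608-day cap, so +1608 days → 22 June 2007.
Terminal disclaimer: VP-206103 expires on the earlier of 3 May 2005 and 22 June 2007.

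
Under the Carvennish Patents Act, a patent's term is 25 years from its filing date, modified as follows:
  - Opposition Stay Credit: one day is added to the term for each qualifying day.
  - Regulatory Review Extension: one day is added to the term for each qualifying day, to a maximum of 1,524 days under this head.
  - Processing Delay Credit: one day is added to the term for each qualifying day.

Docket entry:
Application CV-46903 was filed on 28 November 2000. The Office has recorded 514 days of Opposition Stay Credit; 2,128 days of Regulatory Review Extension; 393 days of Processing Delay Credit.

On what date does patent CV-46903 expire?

Base term: filing date + 25 years → 28 November 2025.
Opposition Stay Credit: +514 days → 26 April 2027.
Regulatory Review Extension: 2128 days claimed exceeds the 1524-day cap, so +1524 days → 28 June 2031.
Processing Delay Credit: +393 days → 25 July 2032.

2032-07-25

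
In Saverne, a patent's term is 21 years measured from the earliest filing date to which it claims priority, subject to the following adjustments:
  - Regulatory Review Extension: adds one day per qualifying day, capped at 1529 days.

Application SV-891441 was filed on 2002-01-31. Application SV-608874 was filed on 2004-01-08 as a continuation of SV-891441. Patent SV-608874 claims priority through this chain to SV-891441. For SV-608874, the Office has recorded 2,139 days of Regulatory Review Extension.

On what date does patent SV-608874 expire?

Earliest priority filing: 31 January 2002.
Base term: 31 January 2002 + 21 years → 31 January 2023.
Regulatory Review Extension: 2139 days claimed exceeds the 1529-day cap, so +1529 days → 9 April 2027.

2027-04-09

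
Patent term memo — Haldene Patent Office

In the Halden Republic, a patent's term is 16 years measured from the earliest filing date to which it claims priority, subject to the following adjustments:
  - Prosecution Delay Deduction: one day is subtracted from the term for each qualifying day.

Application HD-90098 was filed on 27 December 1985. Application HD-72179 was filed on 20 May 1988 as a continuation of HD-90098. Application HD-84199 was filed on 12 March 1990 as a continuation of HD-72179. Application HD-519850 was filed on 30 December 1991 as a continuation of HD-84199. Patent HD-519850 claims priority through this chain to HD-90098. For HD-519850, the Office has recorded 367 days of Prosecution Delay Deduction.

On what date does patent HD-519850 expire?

Earliest priority filing: 27 December 1985.
Base term: 27 December 1985 + 16 years → 27 December 2001.
Prosecution Delay Deduction: −367 days → 25 December 2000.

December 25, 2000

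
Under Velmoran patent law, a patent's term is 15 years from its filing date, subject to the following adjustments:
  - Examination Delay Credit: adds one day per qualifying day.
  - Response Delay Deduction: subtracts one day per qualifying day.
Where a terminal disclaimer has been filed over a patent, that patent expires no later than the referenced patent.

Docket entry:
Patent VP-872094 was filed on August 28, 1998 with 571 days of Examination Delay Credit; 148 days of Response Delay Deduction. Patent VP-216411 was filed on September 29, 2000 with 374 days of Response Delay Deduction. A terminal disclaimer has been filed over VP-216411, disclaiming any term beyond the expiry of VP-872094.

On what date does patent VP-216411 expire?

2014-09-20

Natural term of VP-216411:
  Base: filing + 15 years → 29 September 2015.
  Response Delay Deduction: −374 days → 20 September 2014.
Expiry of referenced patent VP-872094:
  Base: filing + 15 years → 28 August 2013.
  Examination Delay Credit: +571 days → 22 March 2015.
  Response Delay Deduction: −148 days → 25 October 2014.
Terminal disclaimer: VP-216411 expires on the earlier of 20 September 2014 and 25 October 2014.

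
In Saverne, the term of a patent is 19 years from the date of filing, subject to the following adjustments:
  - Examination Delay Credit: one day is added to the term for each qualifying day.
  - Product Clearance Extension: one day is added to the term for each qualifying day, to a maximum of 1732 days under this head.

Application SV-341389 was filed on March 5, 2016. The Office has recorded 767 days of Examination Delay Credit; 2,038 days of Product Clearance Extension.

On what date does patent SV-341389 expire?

Base term: filing date + 19 years → 5 March 2035.
Examination Delay Credit: +767 days → 10 April 2037.
Product Clearance Extension: 2038 days claimed exceeds the 1732-day cap, so +1732 days → 6 January 2042.

2042-01-06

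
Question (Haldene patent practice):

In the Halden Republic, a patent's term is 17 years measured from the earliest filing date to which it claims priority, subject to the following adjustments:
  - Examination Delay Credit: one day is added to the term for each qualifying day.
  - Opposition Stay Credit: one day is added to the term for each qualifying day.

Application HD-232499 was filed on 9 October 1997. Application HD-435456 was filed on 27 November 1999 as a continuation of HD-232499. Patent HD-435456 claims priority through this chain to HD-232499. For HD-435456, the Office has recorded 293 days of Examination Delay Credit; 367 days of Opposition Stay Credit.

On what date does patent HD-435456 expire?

2016-07-30

Earliest priority filing: 9 October 1997.
Base term: 9 October 1997 + 17 years → 9 October 2014.
Examination Delay Credit: +293 days → 29 July 2015.
Opposition Stay Credit: +367 days → 30 July 2016.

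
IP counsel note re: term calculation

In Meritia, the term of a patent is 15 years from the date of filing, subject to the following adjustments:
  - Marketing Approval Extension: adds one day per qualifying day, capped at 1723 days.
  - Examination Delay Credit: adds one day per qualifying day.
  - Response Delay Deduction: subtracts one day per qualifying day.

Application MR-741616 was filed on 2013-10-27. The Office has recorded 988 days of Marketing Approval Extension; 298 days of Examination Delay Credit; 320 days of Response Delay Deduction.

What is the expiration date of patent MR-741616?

Base term: filing date + 15 years → 27 October 2028.
Marketing Approval Extension: 988 days (within the 1723-day cap) → +988 days → 12 July 2031.
Examination Delay Credit: +298 days → 5 May 2032.
Response Delay Deduction: −320 days → 20 June 2031.

2031-06-20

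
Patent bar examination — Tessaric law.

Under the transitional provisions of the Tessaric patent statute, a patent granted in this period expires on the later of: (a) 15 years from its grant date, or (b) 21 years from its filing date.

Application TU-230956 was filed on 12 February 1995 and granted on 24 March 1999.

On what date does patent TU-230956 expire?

February 12, 2016

(a) grant + 15 years → 24 March 2014.
(b) filing + 21 years → 12 February 2016.
Later of the two: 12 February 2016.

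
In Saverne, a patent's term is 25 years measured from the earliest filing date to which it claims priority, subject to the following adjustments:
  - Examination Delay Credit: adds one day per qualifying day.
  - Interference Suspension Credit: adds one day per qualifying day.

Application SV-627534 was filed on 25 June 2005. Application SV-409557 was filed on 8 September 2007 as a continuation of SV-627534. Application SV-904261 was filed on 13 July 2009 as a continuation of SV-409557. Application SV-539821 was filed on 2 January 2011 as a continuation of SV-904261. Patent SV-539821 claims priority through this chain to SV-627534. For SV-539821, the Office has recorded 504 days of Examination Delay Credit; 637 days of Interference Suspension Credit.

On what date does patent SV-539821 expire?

2033-08-09

Earliest priority filing: 25 June 2005.
Base term: 25 June 2005 + 25 years → 25 June 2030.
Examination Delay Credit: +504 days → 11 November 2031.
Interference Suspension Credit: +637 days → 9 August 2033.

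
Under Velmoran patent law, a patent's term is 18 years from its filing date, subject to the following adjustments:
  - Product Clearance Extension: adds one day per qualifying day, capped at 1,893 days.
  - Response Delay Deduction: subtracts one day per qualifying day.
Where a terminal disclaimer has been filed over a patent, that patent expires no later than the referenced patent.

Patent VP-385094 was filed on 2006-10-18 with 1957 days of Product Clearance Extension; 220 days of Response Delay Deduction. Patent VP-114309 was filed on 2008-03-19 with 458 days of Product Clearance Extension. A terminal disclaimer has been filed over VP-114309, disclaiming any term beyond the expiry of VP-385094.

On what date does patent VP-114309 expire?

2027-06-20

Natural term of VP-114309:
  Base: filing + 18 years → 19 March 2026.
  Product Clearance Extension: 458 days (within the 1893-day cap) → +458 days → 20 June 2027.
Expiry of referenced patent VP-385094:
  Base: filing + 18 years → 18 October 2024.
  Product Clearance Extension: 1957 days claimed exceeds the 1893-day cap, so +1893 days → 24 December 2029.
  Response Delay Deduction: −220 days → 18 May 2029.
Terminal disclaimer: VP-114309 expires on the earlier of 20 June 2027 and 18 May 2029.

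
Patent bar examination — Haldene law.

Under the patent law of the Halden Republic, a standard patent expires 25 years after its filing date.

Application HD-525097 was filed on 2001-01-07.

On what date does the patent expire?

2026-01-07

Filing date + 25 years → 7 January 2026.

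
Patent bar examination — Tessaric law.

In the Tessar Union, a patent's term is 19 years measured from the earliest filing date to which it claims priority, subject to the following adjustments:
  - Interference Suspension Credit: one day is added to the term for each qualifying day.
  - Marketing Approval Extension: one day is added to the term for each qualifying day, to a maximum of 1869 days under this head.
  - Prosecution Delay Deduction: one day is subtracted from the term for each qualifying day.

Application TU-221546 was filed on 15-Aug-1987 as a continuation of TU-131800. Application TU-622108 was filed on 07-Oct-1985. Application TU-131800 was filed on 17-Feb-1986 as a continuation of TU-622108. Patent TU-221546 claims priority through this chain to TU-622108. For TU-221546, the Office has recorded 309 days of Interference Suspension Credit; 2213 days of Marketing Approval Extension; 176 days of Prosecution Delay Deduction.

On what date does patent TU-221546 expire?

2010-04-01

Earliest priority filing: 7 October 1985.
Base term: 7 October 1985 + 19 years → 7 October 2004.
Interference Suspension Credit: +309 days → 12 August 2005.
Marketing Approval Extension: 2213 days claimed exceeds the 1869-day cap, so +1869 days → 24 September 2010.
Prosecution Delay Deduction: −176 days → 1 April 2010.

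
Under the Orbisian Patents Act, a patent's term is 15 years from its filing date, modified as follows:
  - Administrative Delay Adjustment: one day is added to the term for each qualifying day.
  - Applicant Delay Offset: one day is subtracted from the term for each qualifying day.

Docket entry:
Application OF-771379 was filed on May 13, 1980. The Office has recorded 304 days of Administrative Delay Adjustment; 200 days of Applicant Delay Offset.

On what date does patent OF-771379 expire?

August 25, 1995

Base term: filing date + 15 years → 13 May 1995.
Administrative Delay Adjustment: +304 days → 12 March 1996.
Applicant Delay Offset: −200 days → 25 August 1995.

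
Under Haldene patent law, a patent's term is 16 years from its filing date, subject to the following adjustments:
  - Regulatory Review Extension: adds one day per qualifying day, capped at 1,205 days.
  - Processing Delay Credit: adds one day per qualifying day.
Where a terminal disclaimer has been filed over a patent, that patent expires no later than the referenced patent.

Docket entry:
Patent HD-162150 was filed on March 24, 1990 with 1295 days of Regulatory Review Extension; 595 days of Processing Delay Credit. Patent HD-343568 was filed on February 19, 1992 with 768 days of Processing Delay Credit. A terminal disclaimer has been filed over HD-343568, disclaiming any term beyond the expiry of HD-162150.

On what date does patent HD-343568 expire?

2010-03-28

Natural term of HD-343568:
  Base: filing + 16 years → 19 February 2008.
  Processing Delay Credit: +768 days → 28 March 2010.
Expiry of referenced patent HD-162150:
  Base: filing + 16 years → 24 March 2006.
  Regulatory Review Extension: 1295 days claimed exceeds the 1205-day cap, so +1205 days → 11 July 2009.
  Processing Delay Credit: +595 days → 26 February 2011.
Terminal disclaimer: HD-343568 expires on the earlier of 28 March 2010 and 26 February 2011.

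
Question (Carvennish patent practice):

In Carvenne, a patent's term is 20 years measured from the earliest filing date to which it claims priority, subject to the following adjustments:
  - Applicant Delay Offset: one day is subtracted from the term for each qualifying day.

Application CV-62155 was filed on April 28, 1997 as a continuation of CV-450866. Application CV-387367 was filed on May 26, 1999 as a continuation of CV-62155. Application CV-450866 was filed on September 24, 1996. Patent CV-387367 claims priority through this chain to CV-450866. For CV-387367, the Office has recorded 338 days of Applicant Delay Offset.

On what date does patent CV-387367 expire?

October 22, 2015

Earliest priority filing: 24 September 1996.
Base term: 24 September 1996 + 20 years → 24 September 2016.
Applicant Delay Offset: −338 days → 22 October 2015.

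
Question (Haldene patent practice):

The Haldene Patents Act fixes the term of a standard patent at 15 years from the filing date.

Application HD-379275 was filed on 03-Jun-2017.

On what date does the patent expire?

Filing date + 15 years → 3 June 2032.

June 3, 2032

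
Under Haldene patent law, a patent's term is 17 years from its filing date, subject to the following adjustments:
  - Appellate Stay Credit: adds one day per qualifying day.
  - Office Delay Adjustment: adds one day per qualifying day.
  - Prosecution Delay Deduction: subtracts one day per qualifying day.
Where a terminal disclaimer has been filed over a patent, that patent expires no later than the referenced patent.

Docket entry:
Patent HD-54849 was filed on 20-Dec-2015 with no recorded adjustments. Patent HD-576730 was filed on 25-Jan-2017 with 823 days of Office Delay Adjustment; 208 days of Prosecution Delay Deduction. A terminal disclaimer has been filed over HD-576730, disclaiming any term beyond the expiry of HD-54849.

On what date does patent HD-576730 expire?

December 20, 2032

Natural term of HD-576730:
  Base: filing + 17 years → 25 January 2034.
  Office Delay Adjustment: +823 days → 27 April 2036.
  Prosecution Delay Deduction: −208 days → 2 October 2035.
Expiry of referenced patent HD-54849:
  Base: filing + 17 years → 20 December 2032.
Terminal disclaimer: HD-576730 expires on the earlier of 2 October 2035 and 20 December 2032.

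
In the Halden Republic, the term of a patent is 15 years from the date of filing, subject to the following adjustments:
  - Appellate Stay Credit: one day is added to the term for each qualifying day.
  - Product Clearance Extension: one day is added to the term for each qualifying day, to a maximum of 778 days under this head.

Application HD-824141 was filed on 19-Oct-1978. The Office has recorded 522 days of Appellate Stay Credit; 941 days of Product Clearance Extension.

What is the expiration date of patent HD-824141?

Base term: filing date + 15 years → 19 October 1993.
Appellate Stay Credit: +522 days → 25 March 1995.
Product Clearance Extension: 941 days claimed exceeds the 778-day cap, so +778 days → 11 May 1997.

1997-05-11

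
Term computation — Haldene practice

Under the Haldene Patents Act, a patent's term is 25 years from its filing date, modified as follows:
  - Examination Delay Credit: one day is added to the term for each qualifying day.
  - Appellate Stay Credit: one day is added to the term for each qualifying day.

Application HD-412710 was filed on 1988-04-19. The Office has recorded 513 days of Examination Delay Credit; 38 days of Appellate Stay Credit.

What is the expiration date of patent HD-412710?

October 22, 2014

Base term: filing date + 25 years → 19 April 2013.
Examination Delay Credit: +513 days → 14 September 2014.
Appellate Stay Credit: +38 days → 22 October 2014.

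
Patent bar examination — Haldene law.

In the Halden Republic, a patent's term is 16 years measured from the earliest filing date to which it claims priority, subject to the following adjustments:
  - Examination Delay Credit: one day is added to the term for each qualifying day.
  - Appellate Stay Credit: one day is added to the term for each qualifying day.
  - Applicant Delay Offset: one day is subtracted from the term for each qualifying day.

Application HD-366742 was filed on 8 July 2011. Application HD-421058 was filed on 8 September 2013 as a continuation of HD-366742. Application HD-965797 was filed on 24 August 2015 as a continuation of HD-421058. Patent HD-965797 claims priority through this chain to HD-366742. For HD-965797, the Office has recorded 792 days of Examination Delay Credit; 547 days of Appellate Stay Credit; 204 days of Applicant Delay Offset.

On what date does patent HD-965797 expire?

August 16, 2030

Earliest priority filing: 8 July 2011.
Base term: 8 July 2011 + 16 years → 8 July 2027.
Examination Delay Credit: +792 days → 7 September 2029.
Appellate Stay Credit: +547 days → 8 March 2031.
Applicant Delay Offset: −204 days → 16 August 2030.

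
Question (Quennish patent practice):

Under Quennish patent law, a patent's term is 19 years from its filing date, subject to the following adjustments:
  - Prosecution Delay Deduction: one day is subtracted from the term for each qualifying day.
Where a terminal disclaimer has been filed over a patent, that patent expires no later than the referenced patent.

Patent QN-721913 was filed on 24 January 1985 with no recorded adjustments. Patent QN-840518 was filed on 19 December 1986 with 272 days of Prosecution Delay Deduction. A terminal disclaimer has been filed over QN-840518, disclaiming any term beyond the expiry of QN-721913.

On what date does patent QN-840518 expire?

January 24, 2004

Natural term of QN-840518:
  Base: filing + 19 years → 19 December 2005.
  Prosecution Delay Deduction: −272 days → 22 March 2005.
Expiry of referenced patent QN-721913:
  Base: filing + 19 years → 24 January 2004.
Terminal disclaimer: QN-840518 expires on the earlier of 22 March 2005 and 24 January 2004.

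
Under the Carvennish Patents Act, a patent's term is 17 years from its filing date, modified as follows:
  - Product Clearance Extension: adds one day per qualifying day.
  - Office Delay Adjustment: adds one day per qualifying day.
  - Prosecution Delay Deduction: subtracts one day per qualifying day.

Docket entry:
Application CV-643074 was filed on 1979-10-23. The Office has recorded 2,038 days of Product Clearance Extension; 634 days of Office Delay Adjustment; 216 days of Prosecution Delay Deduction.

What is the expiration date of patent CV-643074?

July 15, 2003

Base term: filing date + 17 years → 23 October 1996.
Product Clearance Extension: +2038 days → 23 May 2002.
Office Delay Adjustment: +634 days → 16 February 2004.
Prosecution Delay Deduction: −216 days → 15 July 2003.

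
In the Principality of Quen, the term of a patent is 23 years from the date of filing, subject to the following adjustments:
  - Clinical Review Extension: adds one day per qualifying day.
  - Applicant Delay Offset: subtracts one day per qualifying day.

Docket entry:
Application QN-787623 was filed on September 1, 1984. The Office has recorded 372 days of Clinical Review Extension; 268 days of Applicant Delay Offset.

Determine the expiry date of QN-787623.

December 14, 2007

Base term: filing date + 23 years → 1 September 2007.
Clinical Review Extension: +372 days → 7 September 2008.
Applicant Delay Offset: −268 days → 14 December 2007.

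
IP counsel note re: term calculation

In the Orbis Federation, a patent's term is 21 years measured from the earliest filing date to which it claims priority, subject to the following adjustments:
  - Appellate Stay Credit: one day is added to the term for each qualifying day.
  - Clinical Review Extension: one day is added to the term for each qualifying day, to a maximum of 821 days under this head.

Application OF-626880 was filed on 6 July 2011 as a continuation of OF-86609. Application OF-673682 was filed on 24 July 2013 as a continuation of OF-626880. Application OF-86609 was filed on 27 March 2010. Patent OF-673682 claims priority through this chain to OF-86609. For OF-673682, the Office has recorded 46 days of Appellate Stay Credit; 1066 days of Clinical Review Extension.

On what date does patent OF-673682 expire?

Earliest priority filing: 27 March 2010.
Base term: 27 March 2010 + 21 years → 27 March 2031.
Appellate Stay Credit: +46 days → 12 May 2031.
Clinical Review Extension: 1066 days claimed exceeds the 821-day cap, so +821 days → 10 August 2033.

August 10, 2033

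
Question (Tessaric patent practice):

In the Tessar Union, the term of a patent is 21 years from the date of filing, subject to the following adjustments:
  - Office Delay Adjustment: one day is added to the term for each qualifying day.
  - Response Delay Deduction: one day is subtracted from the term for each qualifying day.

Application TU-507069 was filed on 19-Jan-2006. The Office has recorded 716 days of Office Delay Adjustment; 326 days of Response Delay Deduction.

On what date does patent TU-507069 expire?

2028-02-13

Base term: filing date + 21 years → 19 January 2027.
Office Delay Adjustment: +716 days → 4 January 2029.
Response Delay Deduction: −326 days → 13 February 2028.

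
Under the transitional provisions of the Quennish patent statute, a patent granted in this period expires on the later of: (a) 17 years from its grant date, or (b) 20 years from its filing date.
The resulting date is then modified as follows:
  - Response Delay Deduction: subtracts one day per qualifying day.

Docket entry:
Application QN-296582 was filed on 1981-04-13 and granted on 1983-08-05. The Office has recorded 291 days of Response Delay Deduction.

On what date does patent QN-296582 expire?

(a) grant + 17 years → 5 August 2000.
(b) filing + 20 years → 13 April 2001.
Later of the two: 13 April 2001.
Response Delay Deduction: −291 days → 26 June 2000.

2000-06-26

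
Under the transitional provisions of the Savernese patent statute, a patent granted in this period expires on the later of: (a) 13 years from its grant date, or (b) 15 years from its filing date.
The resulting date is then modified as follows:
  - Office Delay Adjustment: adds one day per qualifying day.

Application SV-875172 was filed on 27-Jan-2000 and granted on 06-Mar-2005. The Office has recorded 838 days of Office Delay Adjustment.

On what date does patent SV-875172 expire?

June 21, 2020

(a) grant + 13 years → 6 March 2018.
(b) filing + 15 years → 27 January 2015.
Later of the two: 6 March 2018.
Office Delay Adjustment: +838 days → 21 June 2020.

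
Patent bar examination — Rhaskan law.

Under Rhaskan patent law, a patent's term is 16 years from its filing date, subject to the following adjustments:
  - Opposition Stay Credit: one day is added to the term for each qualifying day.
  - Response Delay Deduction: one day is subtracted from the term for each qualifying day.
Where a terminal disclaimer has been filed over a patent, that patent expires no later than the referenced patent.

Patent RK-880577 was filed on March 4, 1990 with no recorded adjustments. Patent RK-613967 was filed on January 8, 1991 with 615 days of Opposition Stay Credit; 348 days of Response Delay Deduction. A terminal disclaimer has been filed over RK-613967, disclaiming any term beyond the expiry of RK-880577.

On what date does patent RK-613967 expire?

March 4, 2006

Natural term of RK-613967:
  Base: filing + 16 years → 8 January 2007.
  Opposition Stay Credit: +615 days → 14 September 2008.
  Response Delay Deduction: −348 days → 2 October 2007.
Expiry of referenced patent RK-880577:
  Base: filing + 16 years → 4 March 2006.
Terminal disclaimer: RK-613967 expires on the earlier of 2 October 2007 and 4 March 2006.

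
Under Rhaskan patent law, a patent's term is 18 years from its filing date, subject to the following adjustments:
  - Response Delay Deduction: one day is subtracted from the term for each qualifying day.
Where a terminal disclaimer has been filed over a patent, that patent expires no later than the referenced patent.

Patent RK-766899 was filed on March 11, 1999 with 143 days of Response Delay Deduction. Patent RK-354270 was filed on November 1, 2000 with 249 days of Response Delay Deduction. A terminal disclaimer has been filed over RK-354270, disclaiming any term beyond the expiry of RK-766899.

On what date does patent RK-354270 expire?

2016-10-19

Natural term of RK-354270:
  Base: filing + 18 years → 1 November 2018.
  Response Delay Deduction: −249 days → 25 February 2018.
Expiry of referenced patent RK-766899:
  Base: filing + 18 years → 11 March 2017.
  Response Delay Deduction: −143 days → 19 October 2016.
Terminal disclaimer: RK-354270 expires on the earlier of 25 February 2018 and 19 October 2016.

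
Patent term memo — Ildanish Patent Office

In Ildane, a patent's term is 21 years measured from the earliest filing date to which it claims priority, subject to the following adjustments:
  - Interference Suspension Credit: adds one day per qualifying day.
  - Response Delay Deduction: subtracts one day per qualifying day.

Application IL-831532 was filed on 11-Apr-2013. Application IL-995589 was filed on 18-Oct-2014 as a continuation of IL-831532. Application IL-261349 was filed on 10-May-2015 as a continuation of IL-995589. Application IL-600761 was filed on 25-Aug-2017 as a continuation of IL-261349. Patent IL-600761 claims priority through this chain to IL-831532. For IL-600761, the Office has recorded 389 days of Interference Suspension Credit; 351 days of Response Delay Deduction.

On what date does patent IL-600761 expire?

Earliest priority filing: 11 April 2013.
Base term: 11 April 2013 + 21 years → 11 April 2034.
Interference Suspension Credit: +389 days → 5 May 2035.
Response Delay Deduction: −351 days → 19 May 2034.

May 19, 2034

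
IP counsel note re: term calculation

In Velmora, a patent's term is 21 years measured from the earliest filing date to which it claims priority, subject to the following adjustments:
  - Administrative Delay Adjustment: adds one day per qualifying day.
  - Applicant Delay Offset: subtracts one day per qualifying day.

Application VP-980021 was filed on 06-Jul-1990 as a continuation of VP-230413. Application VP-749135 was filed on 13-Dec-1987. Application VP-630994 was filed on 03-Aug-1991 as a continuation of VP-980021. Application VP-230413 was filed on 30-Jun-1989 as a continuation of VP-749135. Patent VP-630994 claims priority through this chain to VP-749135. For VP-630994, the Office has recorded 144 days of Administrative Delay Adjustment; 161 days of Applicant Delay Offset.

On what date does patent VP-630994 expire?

Earliest priority filing: 13 December 1987.
Base term: 13 December 1987 + 21 years → 13 December 2008.
Administrative Delay Adjustment: +144 days → 6 May 2009.
Applicant Delay Offset: −161 days → 26 November 2008.

November 26, 2008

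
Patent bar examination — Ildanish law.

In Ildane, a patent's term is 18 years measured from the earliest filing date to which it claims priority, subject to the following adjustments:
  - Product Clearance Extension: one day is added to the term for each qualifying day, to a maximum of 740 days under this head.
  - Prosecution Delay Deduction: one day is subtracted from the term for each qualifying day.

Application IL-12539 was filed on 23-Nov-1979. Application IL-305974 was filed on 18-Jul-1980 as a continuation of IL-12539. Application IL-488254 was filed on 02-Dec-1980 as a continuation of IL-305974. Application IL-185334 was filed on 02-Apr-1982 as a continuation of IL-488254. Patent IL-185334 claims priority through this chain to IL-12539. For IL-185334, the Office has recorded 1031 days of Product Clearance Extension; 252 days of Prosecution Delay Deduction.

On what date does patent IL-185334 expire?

1999-03-26

Earliest priority filing: 23 November 1979.
Base term: 23 November 1979 + 18 years → 23 November 1997.
Product Clearance Extension: 1031 days claimed exceeds the 740-day cap, so +740 days → 3 December 1999.
Prosecution Delay Deduction: −252 days → 26 March 1999.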